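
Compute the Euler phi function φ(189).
108

189 = 3^3 × 7
φ(n) = n × ∏(1 - 1/p) for each prime p dividing n
φ(189) = 189 × (1 - 1/3) × (1 - 1/7) = 108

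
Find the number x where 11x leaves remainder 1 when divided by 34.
31

gcd(11, 34) = 1, so the inverse exists.
Extended Euclidean algorithm on (34, 11):
34 = 3 × 11 + 1  ⟹  1 = (1)·34 + (-3)·11
So (-3)·11 ≡ 1 (mod 34), i.e. 11^(-1) ≡ -3 ≡ 31 (mod 34).
Check: 11 × 31 = 341 ≡ 1 (mod 34)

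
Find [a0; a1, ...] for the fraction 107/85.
[1; 3, 1, 6, 3]

Euclidean algorithm steps:
107 = 1 × 85 + 22
85 = 3 × 22 + 19
22 = 1 × 19 + 3
19 = 6 × 3 + 1
3 = 3 × 1 + 0
Continued fraction: [1; 3, 1, 6, 3]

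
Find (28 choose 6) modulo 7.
0

Using Lucas' theorem:
Write n=28 and k=6 in base 7:
n in base 7: [4, 0]
k in base 7: [0, 6]
C(28,6) mod 7 = ∏ C(n_i, k_i) mod 7
Digit binomials (mod 7): C(4,0) = 1; C(0,6) = 0 (k_i > n_i)
Product: 1 × 0 = 0 ≡ 0 (mod 7)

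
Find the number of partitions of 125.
3163127352

p(n) counts ways to write n as a sum of positive integers (order ignored).
Euler's pentagonal recurrence: p(k) = p(k-1) + p(k-2) - p(k-5) - p(k-7) + p(k-12) + p(k-15) - ... (offsets j(3j∓1)/2, signs ++--, p(0)=1, p(<0)=0).
DP table for k = 0..124: p(0)=1, p(1)=1, p(2)=2, p(3)=3, p(4)=5, p(5)=7, p(6)=11, p(7)=15, p(8)=22, p(9)=30, p(10)=42, p(11)=56, p(12)=77, p(13)=101, p(14)=135, p(15)=176, p(16)=231, p(17)=297, p(18)=385, p(19)=490, p(20)=627, p(21)=792, p(22)=1002, p(23)=1255, p(24)=1575, p(25)=1958, p(26)=2436, p(27)=3010, p(28)=3718, p(29)=4565, p(30)=5604, p(31)=6842, p(32)=8349, p(33)=10143, p(34)=12310, p(35)=14883, p(36)=17977, p(37)=21637, p(38)=26015, p(39)=31185, p(40)=37338, p(41)=44583, p(42)=53174, p(43)=63261, p(44)=75175, p(45)=89134, p(46)=105558, p(47)=124754, p(48)=147273, p(49)=173525, p(50)=204226, p(51)=239943, p(52)=281589, p(53)=329931, p(54)=386155, p(55)=451276, p(56)=526823, p(57)=614154, p(58)=715220, p(59)=831820, p(60)=966467, p(61)=1121505, p(62)=1300156, p(63)=1505499, p(64)=1741630, p(65)=2012558, p(66)=2323520, p(67)=2679689, p(68)=3087735, p(69)=3554345, p(70)=4087968, p(71)=4697205, p(72)=5392783, p(73)=6185689, p(74)=7089500, p(75)=8118264, p(76)=9289091, p(77)=10619863, p(78)=12132164, p(79)=13848650, p(80)=15796476, p(81)=18004327, p(82)=20506255, p(83)=23338469, p(84)=26543660, p(85)=30167357, p(86)=34262962, p(87)=38887673, p(88)=44108109, p(89)=49995925, p(90)=56634173, p(91)=64112359, p(92)=72533807, p(93)=82010177, p(94)=92669720, p(95)=104651419, p(96)=118114304, p(97)=133230930, p(98)=150198136, p(99)=169229875, p(100)=190569292, p(101)=214481126, p(102)=241265379, p(103)=271248950, p(104)=304801365, p(105)=342325709, p(106)=384276336, p(107)=431149389, p(108)=483502844, p(109)=541946240, p(110)=607163746, p(111)=679903203, p(112)=761002156, p(113)=851376628, p(114)=952050665, p(115)=1064144451, p(116)=1188908248, p(117)=1327710076, p(118)=1482074143, p(119)=1653668665, p(120)=1844349560, p(121)=2056148051, p(122)=2291320912, p(123)=2552338241, p(124)=2841940500.
Final step: p(125) = p(124) + p(123) - p(120) - p(118) + p(113) + p(110) - p(103) - p(99) + p(90) + p(85) - p(74) - p(68) + p(55) + p(48) - p(33) - p(25) + p(8)
= 2841940500 + 2552338241 - 1844349560 - 1482074143 + 851376628 + 607163746 - 271248950 - 169229875 + 56634173 + 30167357 - 7089500 - 3087735 + 451276 + 147273 - 10143 - 1958 + 22
= 3163127352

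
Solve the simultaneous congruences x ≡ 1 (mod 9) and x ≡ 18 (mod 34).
154

Using Chinese Remainder Theorem:
M = 9 × 34 = 306
M1 = 34, M2 = 9
y1 = 34^(-1) mod 9 = 4
y2 = 9^(-1) mod 34 = 19
x = (1×34×4 + 18×9×19) mod 306 = 154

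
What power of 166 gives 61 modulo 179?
10

Baby-step giant-step with step n = ⌈√179⌉ = 14.
Baby steps 166^j mod 179 (j:value) for j=0..13: 0:1, 1:166, 2:169, 3:130, 4:100, 5:132, 6:74, 7:112, 8:155, 9:133, 10:61, 11:102, 12:106, 13:54.
h = 61 is already in the table at j=10, so x = 10.
Check: 166^10 ≡ 61 (mod 179).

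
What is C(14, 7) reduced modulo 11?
0

Using Lucas' theorem:
Write n=14 and k=7 in base 11:
n in base 11: [1, 3]
k in base 11: [0, 7]
C(14,7) mod 11 = ∏ C(n_i, k_i) mod 11
Digit binomials (mod 11): C(1,0) = 1; C(3,7) = 0 (k_i > n_i)
Product: 1 × 0 = 0 ≡ 0 (mod 11)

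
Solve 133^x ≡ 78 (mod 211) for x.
106

Baby-step giant-step with step n = ⌈√211⌉ = 15.
Baby steps 133^j mod 211 (j:value) for j=0..14: 0:1, 1:133, 2:176, 3:198, 4:170, 5:33, 6:169, 7:111, 8:204, 9:124, 10:34, 11:91, 12:76, 13:191, 14:83.
Giant-step multiplier: 133^(-15) ≡ 133^(210-15) = 133^195 ≡ 63 (mod 211).
Giant steps γ_i = 78·63^i mod 211: γ_0=78, γ_1=61, γ_2=45, γ_3=92, γ_4=99, γ_5=118, γ_6=49, γ_7=133 (in table at j=1).
x = i·n + j = 7·15 + 1 = 106.
Check: 133^106 ≡ 78 (mod 211).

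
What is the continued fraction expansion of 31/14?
[2; 4, 1, 2]

Euclidean algorithm steps:
31 = 2 × 14 + 3
14 = 4 × 3 + 2
3 = 1 × 2 + 1
2 = 2 × 1 + 0
Continued fraction: [2; 4, 1, 2]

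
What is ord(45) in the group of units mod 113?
112

113 is prime, so ord(45) divides φ(113) = 112.
Divisors of 112: 1, 2, 4, 7, 8, 14, 16, 28, 56, 112.
Repeated squaring: 45^1 ≡ 45, 45^2 ≡ 104, 45^4 ≡ 81, 45^8 ≡ 7, 45^16 ≡ 49, 45^32 ≡ 28, 45^64 ≡ 106 (mod 113).
Test 45^d mod 113 for each divisor d in increasing order:
45^1 ≡ 45
45^2 ≡ 104
45^4 ≡ 81
45^7 = 45^4·45^2·45^1 ≡ 78
45^8 ≡ 7
45^14 = 45^8·45^4·45^2 ≡ 95
45^16 ≡ 49
45^28 = 45^16·45^8·45^4 ≡ 98
45^56 = 45^32·45^16·45^8 ≡ 112
45^112 = 45^64·45^32·45^16 ≡ 1  ← first divisor giving 1
The order is 112.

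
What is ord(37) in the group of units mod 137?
4

137 is prime, so ord(37) divides φ(137) = 136.
Divisors of 136: 1, 2, 4, 8, 17, 34, 68, 136.
Repeated squaring: 37^1 ≡ 37, 37^2 ≡ 136, 37^4 ≡ 1, 37^8 ≡ 1, 37^16 ≡ 1, 37^32 ≡ 1, 37^64 ≡ 1, 37^128 ≡ 1 (mod 137).
Test 37^d mod 137 for each divisor d in increasing order:
37^1 ≡ 37
37^2 ≡ 136
37^4 ≡ 1  ← first divisor giving 1
The order is 4.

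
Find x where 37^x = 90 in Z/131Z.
11

Baby-step giant-step with step n = ⌈√131⌉ = 12.
Baby steps 37^j mod 131 (j:value) for j=0..11: 0:1, 1:37, 2:59, 3:87, 4:75, 5:24, 6:102, 7:106, 8:123, 9:97, 10:52, 11:90.
h = 90 is already in the table at j=11, so x = 11.
Check: 37^11 ≡ 90 (mod 131).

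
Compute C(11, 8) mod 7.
4

Using Lucas' theorem:
Write n=11 and k=8 in base 7:
n in base 7: [1, 4]
k in base 7: [1, 1]
C(11,8) mod 7 = ∏ C(n_i, k_i) mod 7
Digit binomials (mod 7): C(1,1) = 1; C(4,1) = 4
Product: 1 × 4 = 4 ≡ 4 (mod 7)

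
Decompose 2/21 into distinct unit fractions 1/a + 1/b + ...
1/11 + 1/231

Greedy algorithm:
2/21: ceiling(21/2) = 11, use 1/11
1/231: ceiling(231/1) = 231, use 1/231
Result: 2/21 = 1/11 + 1/231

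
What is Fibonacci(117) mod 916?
2

Matrix identity: Q^n = [[F_(n+1), F_n], [F_n, F_(n-1)]] with Q = [[1,1],[1,0]].
n = 117 = 1110101₂. Square-and-multiply, entries mod 916:
Q^1 = [[1,1],[1,0]]
Q^3 = (Q^1)²·Q = [[3,2],[2,1]]
Q^7 = (Q^3)²·Q = [[21,13],[13,8]]
Q^14 = (Q^7)² = [[610,377],[377,233]]
Q^29 = (Q^14)²·Q = [[312,353],[353,875]]
Q^58 = (Q^29)² = [[281,399],[399,798]]
Q^117 = (Q^58)²·Q = [[3,2],[2,1]]
F_117 mod 916 = Q^117[0][1] = 2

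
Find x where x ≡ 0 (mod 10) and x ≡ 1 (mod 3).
10

Using Chinese Remainder Theorem:
M = 10 × 3 = 30
M1 = 3, M2 = 10
y1 = 3^(-1) mod 10 = 7
y2 = 10^(-1) mod 3 = 1
x = (0×3×7 + 1×10×1) mod 30 = 10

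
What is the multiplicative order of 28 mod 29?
2

29 is prime, so ord(28) divides φ(29) = 28.
Divisors of 28: 1, 2, 4, 7, 14, 28.
Repeated squaring: 28^1 ≡ 28, 28^2 ≡ 1, 28^4 ≡ 1, 28^8 ≡ 1, 28^16 ≡ 1 (mod 29).
Test 28^d mod 29 for each divisor d in increasing order:
28^1 ≡ 28
28^2 ≡ 1  ← first divisor giving 1
The order is 2.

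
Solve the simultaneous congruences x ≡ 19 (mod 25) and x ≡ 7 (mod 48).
919

Using Chinese Remainder Theorem:
M = 25 × 48 = 1200
M1 = 48, M2 = 25
y1 = 48^(-1) mod 25 = 12
y2 = 25^(-1) mod 48 = 25
x = (19×48×12 + 7×25×25) mod 1200 = 919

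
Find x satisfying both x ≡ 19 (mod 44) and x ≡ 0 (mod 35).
1295

Using Chinese Remainder Theorem:
M = 44 × 35 = 1540
M1 = 35, M2 = 44
y1 = 35^(-1) mod 44 = 39
y2 = 44^(-1) mod 35 = 4
x = (19×35×39 + 0×44×4) mod 1540 = 1295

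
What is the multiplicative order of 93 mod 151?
150

151 is prime, so ord(93) divides φ(151) = 150.
Divisors of 150: 1, 2, 3, 5, 6, 10, 15, 25, 30, 50, 75, 150.
Repeated squaring: 93^1 ≡ 93, 93^2 ≡ 42, 93^4 ≡ 103, 93^8 ≡ 39, 93^16 ≡ 11, 93^32 ≡ 121, 93^64 ≡ 145, 93^128 ≡ 36 (mod 151).
Test 93^d mod 151 for each divisor d in increasing order:
93^1 ≡ 93
93^2 ≡ 42
93^3 = 93^2·93^1 ≡ 131
93^5 = 93^4·93^1 ≡ 66
93^6 = 93^4·93^2 ≡ 98
93^10 = 93^8·93^2 ≡ 128
93^15 = 93^8·93^4·93^2·93^1 ≡ 143
93^25 = 93^16·93^8·93^1 ≡ 33
93^30 = 93^16·93^8·93^4·93^2 ≡ 64
93^50 = 93^32·93^16·93^2 ≡ 32
93^75 = 93^64·93^8·93^2·93^1 ≡ 150
93^150 = 93^128·93^16·93^4·93^2 ≡ 1  ← first divisor giving 1
The order is 150.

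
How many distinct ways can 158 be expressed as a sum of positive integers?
88751778802

p(n) counts ways to write n as a sum of positive integers (order ignored).
Euler's pentagonal recurrence: p(k) = p(k-1) + p(k-2) - p(k-5) - p(k-7) + p(k-12) + p(k-15) - ... (offsets j(3j∓1)/2, signs ++--, p(0)=1, p(<0)=0).
DP table for k = 0..157: p(0)=1, p(1)=1, p(2)=2, p(3)=3, p(4)=5, p(5)=7, p(6)=11, p(7)=15, p(8)=22, p(9)=30, p(10)=42, p(11)=56, p(12)=77, p(13)=101, p(14)=135, p(15)=176, p(16)=231, p(17)=297, p(18)=385, p(19)=490, p(20)=627, p(21)=792, p(22)=1002, p(23)=1255, p(24)=1575, p(25)=1958, p(26)=2436, p(27)=3010, p(28)=3718, p(29)=4565, p(30)=5604, p(31)=6842, p(32)=8349, p(33)=10143, p(34)=12310, p(35)=14883, p(36)=17977, p(37)=21637, p(38)=26015, p(39)=31185, p(40)=37338, p(41)=44583, p(42)=53174, p(43)=63261, p(44)=75175, p(45)=89134, p(46)=105558, p(47)=124754, p(48)=147273, p(49)=173525, p(50)=204226, p(51)=239943, p(52)=281589, p(53)=329931, p(54)=386155, p(55)=451276, p(56)=526823, p(57)=614154, p(58)=715220, p(59)=831820, p(60)=966467, p(61)=1121505, p(62)=1300156, p(63)=1505499, p(64)=1741630, p(65)=2012558, p(66)=2323520, p(67)=2679689, p(68)=3087735, p(69)=3554345, p(70)=4087968, p(71)=4697205, p(72)=5392783, p(73)=6185689, p(74)=7089500, p(75)=8118264, p(76)=9289091, p(77)=10619863, p(78)=12132164, p(79)=13848650, p(80)=15796476, p(81)=18004327, p(82)=20506255, p(83)=23338469, p(84)=26543660, p(85)=30167357, p(86)=34262962, p(87)=38887673, p(88)=44108109, p(89)=49995925, p(90)=56634173, p(91)=64112359, p(92)=72533807, p(93)=82010177, p(94)=92669720, p(95)=104651419, p(96)=118114304, p(97)=133230930, p(98)=150198136, p(99)=169229875, p(100)=190569292, p(101)=214481126, p(102)=241265379, p(103)=271248950, p(104)=304801365, p(105)=342325709, p(106)=384276336, p(107)=431149389, p(108)=483502844, p(109)=541946240, p(110)=607163746, p(111)=679903203, p(112)=761002156, p(113)=851376628, p(114)=952050665, p(115)=1064144451, p(116)=1188908248, p(117)=1327710076, p(118)=1482074143, p(119)=1653668665, p(120)=1844349560, p(121)=2056148051, p(122)=2291320912, p(123)=2552338241, p(124)=2841940500, p(125)=3163127352, p(126)=3519222692, p(127)=3913864295, p(128)=4351078600, p(129)=4835271870, p(130)=5371315400, p(131)=5964539504, p(132)=6620830889, p(133)=7346629512, p(134)=8149040695, p(135)=9035836076, p(136)=10015581680, p(137)=11097645016, p(138)=12292341831, p(139)=13610949895, p(140)=15065878135, p(141)=16670689208, p(142)=18440293320, p(143)=20390982757, p(144)=22540654445, p(145)=24908858009, p(146)=27517052599, p(147)=30388671978, p(148)=33549419497, p(149)=37027355200, p(150)=40853235313, p(151)=45060624582, p(152)=49686288421, p(153)=54770336324, p(154)=60356673280, p(155)=66493182097, p(156)=73232243759, p(157)=80630964769.
Final step: p(158) = p(157) + p(156) - p(153) - p(151) + p(146) + p(143) - p(136) - p(132) + p(123) + p(118) - p(107) - p(101) + p(88) + p(81) - p(66) - p(58) + p(41) + p(32) - p(13) - p(3)
= 80630964769 + 73232243759 - 54770336324 - 45060624582 + 27517052599 + 20390982757 - 10015581680 - 6620830889 + 2552338241 + 1482074143 - 431149389 - 214481126 + 44108109 + 18004327 - 2323520 - 715220 + 44583 + 8349 - 101 - 3
= 88751778802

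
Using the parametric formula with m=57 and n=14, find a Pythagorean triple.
(3053, 1596, 3445)

Euclid's formula: a = m² - n², b = 2mn, c = m² + n²
m = 57, n = 14
a = 57² - 14² = 3249 - 196 = 3053
b = 2 × 57 × 14 = 1596
c = 57² + 14² = 3249 + 196 = 3445
Verification: 3053² + 1596² = 9320809 + 2547216 = 11868025 = 3445² ✓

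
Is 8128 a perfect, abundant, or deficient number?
perfect

Proper divisors of 8128: sum = 1 + 2 + 4 + 8 + 16 + 32 + 64 + 127 + 254 + 508 + 1016 + 2032 + 4064 = 8128
Since 8128 = 8128, 8128 is perfect.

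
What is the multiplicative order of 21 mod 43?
7

43 is prime, so ord(21) divides φ(43) = 42.
Divisors of 42: 1, 2, 3, 6, 7, 14, 21, 42.
Repeated squaring: 21^1 ≡ 21, 21^2 ≡ 11, 21^4 ≡ 35, 21^8 ≡ 21, 21^16 ≡ 11, 21^32 ≡ 35 (mod 43).
Test 21^d mod 43 for each divisor d in increasing order:
21^1 ≡ 21
21^2 ≡ 11
21^3 = 21^2·21^1 ≡ 16
21^6 = 21^4·21^2 ≡ 41
21^7 = 21^4·21^2·21^1 ≡ 1  ← first divisor giving 1
The order is 7.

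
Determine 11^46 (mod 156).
49

Repeated squaring. Binary of 46 = 101110.
11^1 ≡ 11 (mod 156); 11^2 ≡ 121 (mod 156); 11^4 ≡ 133 (mod 156); 11^8 ≡ 61 (mod 156); 11^16 ≡ 133 (mod 156); 11^32 ≡ 61 (mod 156)
11^46 = 11^2 × 11^4 × 11^8 × 11^32 ≡ 49 (mod 156)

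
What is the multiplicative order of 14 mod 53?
52

53 is prime, so ord(14) divides φ(53) = 52.
Divisors of 52: 1, 2, 4, 13, 26, 52.
Repeated squaring: 14^1 ≡ 14, 14^2 ≡ 37, 14^4 ≡ 44, 14^8 ≡ 28, 14^16 ≡ 42, 14^32 ≡ 15 (mod 53).
Test 14^d mod 53 for each divisor d in increasing order:
14^1 ≡ 14
14^2 ≡ 37
14^4 ≡ 44
14^13 = 14^8·14^4·14^1 ≡ 23
14^26 = 14^16·14^8·14^2 ≡ 52
14^52 = 14^32·14^16·14^4 ≡ 1  ← first divisor giving 1
The order is 52.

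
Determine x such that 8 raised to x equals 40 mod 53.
34

Baby-step giant-step with step n = ⌈√53⌉ = 8.
Baby steps 8^j mod 53 (j:value) for j=0..7: 0:1, 1:8, 2:11, 3:35, 4:15, 5:14, 6:6, 7:48.
Giant-step multiplier: 8^(-8) ≡ 8^(52-8) = 8^44 ≡ 49 (mod 53).
Giant steps γ_i = 40·49^i mod 53: γ_0=40, γ_1=52, γ_2=4, γ_3=37, γ_4=11 (in table at j=2).
x = i·n + j = 4·8 + 2 = 34.
Check: 8^34 ≡ 40 (mod 53).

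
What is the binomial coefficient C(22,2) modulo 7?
0

Using Lucas' theorem:
Write n=22 and k=2 in base 7:
n in base 7: [3, 1]
k in base 7: [0, 2]
C(22,2) mod 7 = ∏ C(n_i, k_i) mod 7
Digit binomials (mod 7): C(3,0) = 1; C(1,2) = 0 (k_i > n_i)
Product: 1 × 0 = 0 ≡ 0 (mod 7)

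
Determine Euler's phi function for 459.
288

459 = 3^3 × 17
φ(n) = n × ∏(1 - 1/p) for each prime p dividing n
φ(459) = 459 × (1 - 1/3) × (1 - 1/17) = 288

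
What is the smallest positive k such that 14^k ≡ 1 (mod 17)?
16

17 is prime, so ord(14) divides φ(17) = 16.
Divisors of 16: 1, 2, 4, 8, 16.
Repeated squaring: 14^1 ≡ 14, 14^2 ≡ 9, 14^4 ≡ 13, 14^8 ≡ 16, 14^16 ≡ 1 (mod 17).
Test 14^d mod 17 for each divisor d in increasing order:
14^1 ≡ 14
14^2 ≡ 9
14^4 ≡ 13
14^8 ≡ 16
14^16 ≡ 1  ← first divisor giving 1
The order is 16.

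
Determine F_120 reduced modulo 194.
40

Matrix identity: Q^n = [[F_(n+1), F_n], [F_n, F_(n-1)]] with Q = [[1,1],[1,0]].
n = 120 = 1111000₂. Square-and-multiply, entries mod 194:
Q^1 = [[1,1],[1,0]]
Q^3 = (Q^1)²·Q = [[3,2],[2,1]]
Q^7 = (Q^3)²·Q = [[21,13],[13,8]]
Q^15 = (Q^7)²·Q = [[17,28],[28,183]]
Q^30 = (Q^15)² = [[103,168],[168,129]]
Q^60 = (Q^30)² = [[33,176],[176,51]]
Q^120 = (Q^60)² = [[55,40],[40,15]]
F_120 mod 194 = Q^120[0][1] = 40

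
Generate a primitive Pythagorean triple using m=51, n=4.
(2585, 408, 2617)

Euclid's formula: a = m² - n², b = 2mn, c = m² + n²
m = 51, n = 4
a = 51² - 4² = 2601 - 16 = 2585
b = 2 × 51 × 4 = 408
c = 51² + 4² = 2601 + 16 = 2617
Verification: 2585² + 408² = 6682225 + 166464 = 6848689 = 2617² ✓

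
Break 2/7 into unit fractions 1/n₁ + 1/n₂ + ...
1/4 + 1/28

Greedy algorithm:
2/7: ceiling(7/2) = 4, use 1/4
1/28: ceiling(28/1) = 28, use 1/28
Result: 2/7 = 1/4 + 1/28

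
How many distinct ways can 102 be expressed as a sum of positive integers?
241265379

p(n) counts ways to write n as a sum of positive integers (order ignored).
Euler's pentagonal recurrence: p(k) = p(k-1) + p(k-2) - p(k-5) - p(k-7) + p(k-12) + p(k-15) - ... (offsets j(3j∓1)/2, signs ++--, p(0)=1, p(<0)=0).
DP table for k = 0..101: p(0)=1, p(1)=1, p(2)=2, p(3)=3, p(4)=5, p(5)=7, p(6)=11, p(7)=15, p(8)=22, p(9)=30, p(10)=42, p(11)=56, p(12)=77, p(13)=101, p(14)=135, p(15)=176, p(16)=231, p(17)=297, p(18)=385, p(19)=490, p(20)=627, p(21)=792, p(22)=1002, p(23)=1255, p(24)=1575, p(25)=1958, p(26)=2436, p(27)=3010, p(28)=3718, p(29)=4565, p(30)=5604, p(31)=6842, p(32)=8349, p(33)=10143, p(34)=12310, p(35)=14883, p(36)=17977, p(37)=21637, p(38)=26015, p(39)=31185, p(40)=37338, p(41)=44583, p(42)=53174, p(43)=63261, p(44)=75175, p(45)=89134, p(46)=105558, p(47)=124754, p(48)=147273, p(49)=173525, p(50)=204226, p(51)=239943, p(52)=281589, p(53)=329931, p(54)=386155, p(55)=451276, p(56)=526823, p(57)=614154, p(58)=715220, p(59)=831820, p(60)=966467, p(61)=1121505, p(62)=1300156, p(63)=1505499, p(64)=1741630, p(65)=2012558, p(66)=2323520, p(67)=2679689, p(68)=3087735, p(69)=3554345, p(70)=4087968, p(71)=4697205, p(72)=5392783, p(73)=6185689, p(74)=7089500, p(75)=8118264, p(76)=9289091, p(77)=10619863, p(78)=12132164, p(79)=13848650, p(80)=15796476, p(81)=18004327, p(82)=20506255, p(83)=23338469, p(84)=26543660, p(85)=30167357, p(86)=34262962, p(87)=38887673, p(88)=44108109, p(89)=49995925, p(90)=56634173, p(91)=64112359, p(92)=72533807, p(93)=82010177, p(94)=92669720, p(95)=104651419, p(96)=118114304, p(97)=133230930, p(98)=150198136, p(99)=169229875, p(100)=190569292, p(101)=214481126.
Final step: p(102) = p(101) + p(100) - p(97) - p(95) + p(90) + p(87) - p(80) - p(76) + p(67) + p(62) - p(51) - p(45) + p(32) + p(25) - p(10) - p(2)
= 214481126 + 190569292 - 133230930 - 104651419 + 56634173 + 38887673 - 15796476 - 9289091 + 2679689 + 1300156 - 239943 - 89134 + 8349 + 1958 - 42 - 2
= 241265379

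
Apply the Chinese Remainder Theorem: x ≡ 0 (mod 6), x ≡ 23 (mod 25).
48

Using Chinese Remainder Theorem:
M = 6 × 25 = 150
M1 = 25, M2 = 6
y1 = 25^(-1) mod 6 = 1
y2 = 6^(-1) mod 25 = 21
x = (0×25×1 + 23×6×21) mod 150 = 48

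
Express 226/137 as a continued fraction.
[1; 1, 1, 1, 5, 1, 6]

Euclidean algorithm steps:
226 = 1 × 137 + 89
137 = 1 × 89 + 48
89 = 1 × 48 + 41
48 = 1 × 41 + 7
41 = 5 × 7 + 6
7 = 1 × 6 + 1
6 = 6 × 1 + 0
Continued fraction: [1; 1, 1, 1, 5, 1, 6]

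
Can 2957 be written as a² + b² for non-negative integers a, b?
29² + 46² (a=29, b=46)

Factorization: 2957 = 2957
By Fermat: n is sum of two squares iff every prime p ≡ 3 (mod 4) appears to even power.
All primes ≡ 3 (mod 4) appear to even power.
Search a = 0, 1, 2, … for 2957 - a² a perfect square: first hit at a = 29: 2957 - 841 = 2116 = 46².
2957 = 29² + 46² = 841 + 2116 ✓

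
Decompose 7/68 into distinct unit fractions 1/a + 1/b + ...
1/10 + 1/340

Greedy algorithm:
7/68: ceiling(68/7) = 10, use 1/10
1/340: ceiling(340/1) = 340, use 1/340
Result: 7/68 = 1/10 + 1/340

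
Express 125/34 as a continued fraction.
[3; 1, 2, 11]

Euclidean algorithm steps:
125 = 3 × 34 + 23
34 = 1 × 23 + 11
23 = 2 × 11 + 1
11 = 11 × 1 + 0
Continued fraction: [3; 1, 2, 11]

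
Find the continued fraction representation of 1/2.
[0; 2]

Euclidean algorithm steps:
1 = 0 × 2 + 1
2 = 2 × 1 + 0
Continued fraction: [0; 2]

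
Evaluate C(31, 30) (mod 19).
12

Using Lucas' theorem:
Write n=31 and k=30 in base 19:
n in base 19: [1, 12]
k in base 19: [1, 11]
C(31,30) mod 19 = ∏ C(n_i, k_i) mod 19
Digit binomials (mod 19): C(1,1) = 1; C(12,11) = 12
Product: 1 × 12 = 12 ≡ 12 (mod 19)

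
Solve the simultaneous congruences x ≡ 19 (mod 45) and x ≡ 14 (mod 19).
109

Using Chinese Remainder Theorem:
M = 45 × 19 = 855
M1 = 19, M2 = 45
y1 = 19^(-1) mod 45 = 19
y2 = 45^(-1) mod 19 = 11
x = (19×19×19 + 14×45×11) mod 855 = 109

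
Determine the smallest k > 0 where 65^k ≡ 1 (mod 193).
96

193 is prime, so ord(65) divides φ(193) = 192.
Divisors of 192: 1, 2, 3, 4, 6, 8, 12, 16, 24, 32, 48, 64, 96, 192.
Repeated squaring: 65^1 ≡ 65, 65^2 ≡ 172, 65^4 ≡ 55, 65^8 ≡ 130, 65^16 ≡ 109, 65^32 ≡ 108, 65^64 ≡ 84, 65^128 ≡ 108 (mod 193).
Test 65^d mod 193 for each divisor d in increasing order:
65^1 ≡ 65
65^2 ≡ 172
65^3 = 65^2·65^1 ≡ 179
65^4 ≡ 55
65^6 = 65^4·65^2 ≡ 3
65^8 ≡ 130
65^12 = 65^8·65^4 ≡ 9
65^16 ≡ 109
65^24 = 65^16·65^8 ≡ 81
65^32 ≡ 108
65^48 = 65^32·65^16 ≡ 192
65^64 ≡ 84
65^96 = 65^64·65^32 ≡ 1  ← first divisor giving 1
The order is 96.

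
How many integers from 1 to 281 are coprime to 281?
280

281 = 281
φ(n) = n × ∏(1 - 1/p) for each prime p dividing n
φ(281) = 281 × (1 - 1/281) = 280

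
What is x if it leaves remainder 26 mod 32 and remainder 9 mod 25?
634

Using Chinese Remainder Theorem:
M = 32 × 25 = 800
M1 = 25, M2 = 32
y1 = 25^(-1) mod 32 = 9
y2 = 32^(-1) mod 25 = 18
x = (26×25×9 + 9×32×18) mod 800 = 634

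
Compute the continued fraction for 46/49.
[0; 1, 15, 3]

Euclidean algorithm steps:
46 = 0 × 49 + 46
49 = 1 × 46 + 3
46 = 15 × 3 + 1
3 = 3 × 1 + 0
Continued fraction: [0; 1, 15, 3]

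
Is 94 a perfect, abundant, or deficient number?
deficient

Proper divisors of 94: sum = 1 + 2 + 47 = 50
Since 50 < 94, 94 is deficient.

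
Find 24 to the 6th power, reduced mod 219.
72

Repeated squaring. Binary of 6 = 110.
24^1 ≡ 24 (mod 219); 24^2 ≡ 138 (mod 219); 24^4 ≡ 210 (mod 219)
24^6 = 24^2 × 24^4 ≡ 72 (mod 219)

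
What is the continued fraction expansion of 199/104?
[1; 1, 10, 1, 1, 4]

Euclidean algorithm steps:
199 = 1 × 104 + 95
104 = 1 × 95 + 9
95 = 10 × 9 + 5
9 = 1 × 5 + 4
5 = 1 × 4 + 1
4 = 4 × 1 + 0
Continued fraction: [1; 1, 10, 1, 1, 4]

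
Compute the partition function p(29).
4565

p(n) counts ways to write n as a sum of positive integers (order ignored).
Euler's pentagonal recurrence: p(k) = p(k-1) + p(k-2) - p(k-5) - p(k-7) + p(k-12) + p(k-15) - ... (offsets j(3j∓1)/2, signs ++--, p(0)=1, p(<0)=0).
DP table for k = 0..28: p(0)=1, p(1)=1, p(2)=2, p(3)=3, p(4)=5, p(5)=7, p(6)=11, p(7)=15, p(8)=22, p(9)=30, p(10)=42, p(11)=56, p(12)=77, p(13)=101, p(14)=135, p(15)=176, p(16)=231, p(17)=297, p(18)=385, p(19)=490, p(20)=627, p(21)=792, p(22)=1002, p(23)=1255, p(24)=1575, p(25)=1958, p(26)=2436, p(27)=3010, p(28)=3718.
Final step: p(29) = p(28) + p(27) - p(24) - p(22) + p(17) + p(14) - p(7) - p(3)
= 3718 + 3010 - 1575 - 1002 + 297 + 135 - 15 - 3
= 4565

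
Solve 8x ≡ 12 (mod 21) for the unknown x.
x ≡ 12 (mod 21)

gcd(8, 21) = 1, which divides 12, so solutions exist.
Find 8^(-1) mod 21 by the extended Euclidean algorithm:
21 = 2 × 8 + 5  ⟹  5 = (1)·21 + (-2)·8
8 = 1 × 5 + 3  ⟹  3 = (-1)·21 + (3)·8
5 = 1 × 3 + 2  ⟹  2 = (2)·21 + (-5)·8
3 = 1 × 2 + 1  ⟹  1 = (-3)·21 + (8)·8
So (8)·8 ≡ 1 (mod 21), i.e. 8^(-1) ≡ 8 (mod 21).
x ≡ 8 × 12 = 96 ≡ 12 (mod 21).
Check: 8 × 12 = 96 ≡ 12 (mod 21).
Unique solution: x ≡ 12 (mod 21)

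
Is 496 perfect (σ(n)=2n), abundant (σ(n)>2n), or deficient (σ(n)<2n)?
perfect

Proper divisors of 496: sum = 1 + 2 + 4 + 8 + 16 + 31 + 62 + 124 + 248 = 496
Since 496 = 496, 496 is perfect.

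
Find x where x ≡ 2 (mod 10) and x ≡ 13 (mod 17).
132

Using Chinese Remainder Theorem:
M = 10 × 17 = 170
M1 = 17, M2 = 10
y1 = 17^(-1) mod 10 = 3
y2 = 10^(-1) mod 17 = 12
x = (2×17×3 + 13×10×12) mod 170 = 132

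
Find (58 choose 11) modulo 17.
0

Using Lucas' theorem:
Write n=58 and k=11 in base 17:
n in base 17: [3, 7]
k in base 17: [0, 11]
C(58,11) mod 17 = ∏ C(n_i, k_i) mod 17
Digit binomials (mod 17): C(3,0) = 1; C(7,11) = 0 (k_i > n_i)
Product: 1 × 0 = 0 ≡ 0 (mod 17)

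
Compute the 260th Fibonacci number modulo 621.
141

Matrix identity: Q^n = [[F_(n+1), F_n], [F_n, F_(n-1)]] with Q = [[1,1],[1,0]].
n = 260 = 100000100₂. Square-and-multiply, entries mod 621:
Q^1 = [[1,1],[1,0]]
Q^2 = (Q^1)² = [[2,1],[1,1]]
Q^4 = (Q^2)² = [[5,3],[3,2]]
Q^8 = (Q^4)² = [[34,21],[21,13]]
Q^16 = (Q^8)² = [[355,366],[366,610]]
Q^32 = (Q^16)² = [[403,462],[462,562]]
Q^65 = (Q^32)²·Q = [[100,148],[148,573]]
Q^130 = (Q^65)² = [[233,244],[244,610]]
Q^260 = (Q^130)² = [[182,141],[141,41]]
F_260 mod 621 = Q^260[0][1] = 141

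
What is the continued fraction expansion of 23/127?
[0; 5, 1, 1, 11]

Euclidean algorithm steps:
23 = 0 × 127 + 23
127 = 5 × 23 + 12
23 = 1 × 12 + 11
12 = 1 × 11 + 1
11 = 11 × 1 + 0
Continued fraction: [0; 5, 1, 1, 11]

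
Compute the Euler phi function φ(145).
112

145 = 5 × 29
φ(n) = n × ∏(1 - 1/p) for each prime p dividing n
φ(145) = 145 × (1 - 1/5) × (1 - 1/29) = 112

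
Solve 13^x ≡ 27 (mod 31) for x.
3

Baby-step giant-step with step n = ⌈√31⌉ = 6.
Baby steps 13^j mod 31 (j:value) for j=0..5: 0:1, 1:13, 2:14, 3:27, 4:10, 5:6.
h = 27 is already in the table at j=3, so x = 3.
Check: 13^3 ≡ 27 (mod 31).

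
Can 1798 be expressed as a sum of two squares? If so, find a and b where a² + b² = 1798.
Not possible

Factorization: 1798 = 2 × 29 × 31
By Fermat: n is sum of two squares iff every prime p ≡ 3 (mod 4) appears to even power.
Prime(s) ≡ 3 (mod 4) with odd exponent: [(31, 1)]
Therefore 1798 cannot be expressed as a² + b².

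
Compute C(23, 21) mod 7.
1

Using Lucas' theorem:
Write n=23 and k=21 in base 7:
n in base 7: [3, 2]
k in base 7: [3, 0]
C(23,21) mod 7 = ∏ C(n_i, k_i) mod 7
Digit binomials (mod 7): C(3,3) = 1; C(2,0) = 1
Product: 1 × 1 = 1 ≡ 1 (mod 7)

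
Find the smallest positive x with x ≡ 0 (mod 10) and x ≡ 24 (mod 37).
320

Using Chinese Remainder Theorem:
M = 10 × 37 = 370
M1 = 37, M2 = 10
y1 = 37^(-1) mod 10 = 3
y2 = 10^(-1) mod 37 = 26
x = (0×37×3 + 24×10×26) mod 370 = 320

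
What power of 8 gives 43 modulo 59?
11

Baby-step giant-step with step n = ⌈√59⌉ = 8.
Baby steps 8^j mod 59 (j:value) for j=0..7: 0:1, 1:8, 2:5, 3:40, 4:25, 5:23, 6:7, 7:56.
Giant-step multiplier: 8^(-8) ≡ 8^(58-8) = 8^50 ≡ 27 (mod 59).
Giant steps γ_i = 43·27^i mod 59: γ_0=43, γ_1=40 (in table at j=3).
x = i·n + j = 1·8 + 3 = 11.
Check: 8^11 ≡ 43 (mod 59).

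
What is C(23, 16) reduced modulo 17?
0

Using Lucas' theorem:
Write n=23 and k=16 in base 17:
n in base 17: [1, 6]
k in base 17: [0, 16]
C(23,16) mod 17 = ∏ C(n_i, k_i) mod 17
Digit binomials (mod 17): C(1,0) = 1; C(6,16) = 0 (k_i > n_i)
Product: 1 × 0 = 0 ≡ 0 (mod 17)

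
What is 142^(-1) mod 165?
43

gcd(142, 165) = 1, so the inverse exists.
Extended Euclidean algorithm on (165, 142):
165 = 1 × 142 + 23  ⟹  23 = (1)·165 + (-1)·142
142 = 6 × 23 + 4  ⟹  4 = (-6)·165 + (7)·142
23 = 5 × 4 + 3  ⟹  3 = (31)·165 + (-36)·142
4 = 1 × 3 + 1  ⟹  1 = (-37)·165 + (43)·142
So (43)·142 ≡ 1 (mod 165), i.e. 142^(-1) ≡ 43 (mod 165).
Check: 142 × 43 = 6106 ≡ 1 (mod 165)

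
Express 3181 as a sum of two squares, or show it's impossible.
34² + 45² (a=34, b=45)

Factorization: 3181 = 3181
By Fermat: n is sum of two squares iff every prime p ≡ 3 (mod 4) appears to even power.
All primes ≡ 3 (mod 4) appear to even power.
Search a = 0, 1, 2, … for 3181 - a² a perfect square: first hit at a = 34: 3181 - 1156 = 2025 = 45².
3181 = 34² + 45² = 1156 + 2025 ✓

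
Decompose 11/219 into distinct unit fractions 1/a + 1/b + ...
1/20 + 1/4380

Greedy algorithm:
11/219: ceiling(219/11) = 20, use 1/20
1/4380: ceiling(4380/1) = 4380, use 1/4380
Result: 11/219 = 1/20 + 1/4380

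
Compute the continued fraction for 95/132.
[0; 1, 2, 1, 1, 3, 5]

Euclidean algorithm steps:
95 = 0 × 132 + 95
132 = 1 × 95 + 37
95 = 2 × 37 + 21
37 = 1 × 21 + 16
21 = 1 × 16 + 5
16 = 3 × 5 + 1
5 = 5 × 1 + 0
Continued fraction: [0; 1, 2, 1, 1, 3, 5]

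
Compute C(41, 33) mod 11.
1

Using Lucas' theorem:
Write n=41 and k=33 in base 11:
n in base 11: [3, 8]
k in base 11: [3, 0]
C(41,33) mod 11 = ∏ C(n_i, k_i) mod 11
Digit binomials (mod 11): C(3,3) = 1; C(8,0) = 1
Product: 1 × 1 = 1 ≡ 1 (mod 11)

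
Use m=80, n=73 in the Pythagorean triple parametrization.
(1071, 11680, 11729)

Euclid's formula: a = m² - n², b = 2mn, c = m² + n²
m = 80, n = 73
a = 80² - 73² = 6400 - 5329 = 1071
b = 2 × 80 × 73 = 11680
c = 80² + 73² = 6400 + 5329 = 11729
Verification: 1071² + 11680² = 1147041 + 136422400 = 137569441 = 11729² ✓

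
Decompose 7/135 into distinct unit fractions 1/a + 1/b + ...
1/20 + 1/540

Greedy algorithm:
7/135: ceiling(135/7) = 20, use 1/20
1/540: ceiling(540/1) = 540, use 1/540
Result: 7/135 = 1/20 + 1/540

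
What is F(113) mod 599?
475

Matrix identity: Q^n = [[F_(n+1), F_n], [F_n, F_(n-1)]] with Q = [[1,1],[1,0]].
n = 113 = 1110001₂. Square-and-multiply, entries mod 599:
Q^1 = [[1,1],[1,0]]
Q^3 = (Q^1)²·Q = [[3,2],[2,1]]
Q^7 = (Q^3)²·Q = [[21,13],[13,8]]
Q^14 = (Q^7)² = [[11,377],[377,233]]
Q^28 = (Q^14)² = [[287,341],[341,545]]
Q^56 = (Q^28)² = [[381,385],[385,595]]
Q^113 = (Q^56)²·Q = [[63,475],[475,187]]
F_113 mod 599 = Q^113[0][1] = 475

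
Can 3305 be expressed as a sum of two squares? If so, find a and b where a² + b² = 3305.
13² + 56² (a=13, b=56)

Factorization: 3305 = 5 × 661
By Fermat: n is sum of two squares iff every prime p ≡ 3 (mod 4) appears to even power.
All primes ≡ 3 (mod 4) appear to even power.
Search a = 0, 1, 2, … for 3305 - a² a perfect square: first hit at a = 13: 3305 - 169 = 3136 = 56².
3305 = 13² + 56² = 169 + 3136 ✓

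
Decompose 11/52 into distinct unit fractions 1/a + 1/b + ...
1/5 + 1/87 + 1/22620

Greedy algorithm:
11/52: ceiling(52/11) = 5, use 1/5
3/260: ceiling(260/3) = 87, use 1/87
1/22620: ceiling(22620/1) = 22620, use 1/22620
Result: 11/52 = 1/5 + 1/87 + 1/22620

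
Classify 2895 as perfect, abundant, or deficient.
deficient

Proper divisors of 2895: sum = 1 + 3 + 5 + 15 + 193 + 579 + 965 = 1761
Since 1761 < 2895, 2895 is deficient.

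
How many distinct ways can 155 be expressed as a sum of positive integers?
66493182097

p(n) counts ways to write n as a sum of positive integers (order ignored).
Euler's pentagonal recurrence: p(k) = p(k-1) + p(k-2) - p(k-5) - p(k-7) + p(k-12) + p(k-15) - ... (offsets j(3j∓1)/2, signs ++--, p(0)=1, p(<0)=0).
DP table for k = 0..154: p(0)=1, p(1)=1, p(2)=2, p(3)=3, p(4)=5, p(5)=7, p(6)=11, p(7)=15, p(8)=22, p(9)=30, p(10)=42, p(11)=56, p(12)=77, p(13)=101, p(14)=135, p(15)=176, p(16)=231, p(17)=297, p(18)=385, p(19)=490, p(20)=627, p(21)=792, p(22)=1002, p(23)=1255, p(24)=1575, p(25)=1958, p(26)=2436, p(27)=3010, p(28)=3718, p(29)=4565, p(30)=5604, p(31)=6842, p(32)=8349, p(33)=10143, p(34)=12310, p(35)=14883, p(36)=17977, p(37)=21637, p(38)=26015, p(39)=31185, p(40)=37338, p(41)=44583, p(42)=53174, p(43)=63261, p(44)=75175, p(45)=89134, p(46)=105558, p(47)=124754, p(48)=147273, p(49)=173525, p(50)=204226, p(51)=239943, p(52)=281589, p(53)=329931, p(54)=386155, p(55)=451276, p(56)=526823, p(57)=614154, p(58)=715220, p(59)=831820, p(60)=966467, p(61)=1121505, p(62)=1300156, p(63)=1505499, p(64)=1741630, p(65)=2012558, p(66)=2323520, p(67)=2679689, p(68)=3087735, p(69)=3554345, p(70)=4087968, p(71)=4697205, p(72)=5392783, p(73)=6185689, p(74)=7089500, p(75)=8118264, p(76)=9289091, p(77)=10619863, p(78)=12132164, p(79)=13848650, p(80)=15796476, p(81)=18004327, p(82)=20506255, p(83)=23338469, p(84)=26543660, p(85)=30167357, p(86)=34262962, p(87)=38887673, p(88)=44108109, p(89)=49995925, p(90)=56634173, p(91)=64112359, p(92)=72533807, p(93)=82010177, p(94)=92669720, p(95)=104651419, p(96)=118114304, p(97)=133230930, p(98)=150198136, p(99)=169229875, p(100)=190569292, p(101)=214481126, p(102)=241265379, p(103)=271248950, p(104)=304801365, p(105)=342325709, p(106)=384276336, p(107)=431149389, p(108)=483502844, p(109)=541946240, p(110)=607163746, p(111)=679903203, p(112)=761002156, p(113)=851376628, p(114)=952050665, p(115)=1064144451, p(116)=1188908248, p(117)=1327710076, p(118)=1482074143, p(119)=1653668665, p(120)=1844349560, p(121)=2056148051, p(122)=2291320912, p(123)=2552338241, p(124)=2841940500, p(125)=3163127352, p(126)=3519222692, p(127)=3913864295, p(128)=4351078600, p(129)=4835271870, p(130)=5371315400, p(131)=5964539504, p(132)=6620830889, p(133)=7346629512, p(134)=8149040695, p(135)=9035836076, p(136)=10015581680, p(137)=11097645016, p(138)=12292341831, p(139)=13610949895, p(140)=15065878135, p(141)=16670689208, p(142)=18440293320, p(143)=20390982757, p(144)=22540654445, p(145)=24908858009, p(146)=27517052599, p(147)=30388671978, p(148)=33549419497, p(149)=37027355200, p(150)=40853235313, p(151)=45060624582, p(152)=49686288421, p(153)=54770336324, p(154)=60356673280.
Final step: p(155) = p(154) + p(153) - p(150) - p(148) + p(143) + p(140) - p(133) - p(129) + p(120) + p(115) - p(104) - p(98) + p(85) + p(78) - p(63) - p(55) + p(38) + p(29) - p(10) - p(0)
= 60356673280 + 54770336324 - 40853235313 - 33549419497 + 20390982757 + 15065878135 - 7346629512 - 4835271870 + 1844349560 + 1064144451 - 304801365 - 150198136 + 30167357 + 12132164 - 1505499 - 451276 + 26015 + 4565 - 42 - 1
= 66493182097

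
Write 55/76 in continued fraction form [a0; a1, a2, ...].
[0; 1, 2, 1, 1, 1, 1, 1, 2]

Euclidean algorithm steps:
55 = 0 × 76 + 55
76 = 1 × 55 + 21
55 = 2 × 21 + 13
21 = 1 × 13 + 8
13 = 1 × 8 + 5
8 = 1 × 5 + 3
5 = 1 × 3 + 2
3 = 1 × 2 + 1
2 = 2 × 1 + 0
Continued fraction: [0; 1, 2, 1, 1, 1, 1, 1, 2]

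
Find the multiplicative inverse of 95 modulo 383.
254

gcd(95, 383) = 1, so the inverse exists.
Extended Euclidean algorithm on (383, 95):
383 = 4 × 95 + 3  ⟹  3 = (1)·383 + (-4)·95
95 = 31 × 3 + 2  ⟹  2 = (-31)·383 + (125)·95
3 = 1 × 2 + 1  ⟹  1 = (32)·383 + (-129)·95
So (-129)·95 ≡ 1 (mod 383), i.e. 95^(-1) ≡ -129 ≡ 254 (mod 383).
Check: 95 × 254 = 24130 ≡ 1 (mod 383)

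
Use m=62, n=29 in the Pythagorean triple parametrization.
(3003, 3596, 4685)

Euclid's formula: a = m² - n², b = 2mn, c = m² + n²
m = 62, n = 29
a = 62² - 29² = 3844 - 841 = 3003
b = 2 × 62 × 29 = 3596
c = 62² + 29² = 3844 + 841 = 4685
Verification: 3003² + 3596² = 9018009 + 12931216 = 21949225 = 4685² ✓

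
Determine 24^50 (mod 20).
16

Repeated squaring. Binary of 50 = 110010.
24^1 ≡ 4 (mod 20); 24^2 ≡ 16 (mod 20); 24^4 ≡ 16 (mod 20); 24^8 ≡ 16 (mod 20); 24^16 ≡ 16 (mod 20); 24^32 ≡ 16 (mod 20)
24^50 = 24^2 × 24^16 × 24^32 ≡ 16 (mod 20)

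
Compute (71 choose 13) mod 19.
14

Using Lucas' theorem:
Write n=71 and k=13 in base 19:
n in base 19: [3, 14]
k in base 19: [0, 13]
C(71,13) mod 19 = ∏ C(n_i, k_i) mod 19
Digit binomials (mod 19): C(3,0) = 1; C(14,13) = 14
Product: 1 × 14 = 14 ≡ 14 (mod 19)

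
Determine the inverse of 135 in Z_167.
120

gcd(135, 167) = 1, so the inverse exists.
Extended Euclidean algorithm on (167, 135):
167 = 1 × 135 + 32  ⟹  32 = (1)·167 + (-1)·135
135 = 4 × 32 + 7  ⟹  7 = (-4)·167 + (5)·135
32 = 4 × 7 + 4  ⟹  4 = (17)·167 + (-21)·135
7 = 1 × 4 + 3  ⟹  3 = (-21)·167 + (26)·135
4 = 1 × 3 + 1  ⟹  1 = (38)·167 + (-47)·135
So (-47)·135 ≡ 1 (mod 167), i.e. 135^(-1) ≡ -47 ≡ 120 (mod 167).
Check: 135 × 120 = 16200 ≡ 1 (mod 167)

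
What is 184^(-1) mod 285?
79

gcd(184, 285) = 1, so the inverse exists.
Extended Euclidean algorithm on (285, 184):
285 = 1 × 184 + 101  ⟹  101 = (1)·285 + (-1)·184
184 = 1 × 101 + 83  ⟹  83 = (-1)·285 + (2)·184
101 = 1 × 83 + 18  ⟹  18 = (2)·285 + (-3)·184
83 = 4 × 18 + 11  ⟹  11 = (-9)·285 + (14)·184
18 = 1 × 11 + 7  ⟹  7 = (11)·285 + (-17)·184
11 = 1 × 7 + 4  ⟹  4 = (-20)·285 + (31)·184
7 = 1 × 4 + 3  ⟹  3 = (31)·285 + (-48)·184
4 = 1 × 3 + 1  ⟹  1 = (-51)·285 + (79)·184
So (79)·184 ≡ 1 (mod 285), i.e. 184^(-1) ≡ 79 (mod 285).
Check: 184 × 79 = 14536 ≡ 1 (mod 285)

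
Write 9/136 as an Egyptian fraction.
1/16 + 1/272

Greedy algorithm:
9/136: ceiling(136/9) = 16, use 1/16
1/272: ceiling(272/1) = 272, use 1/272
Result: 9/136 = 1/16 + 1/272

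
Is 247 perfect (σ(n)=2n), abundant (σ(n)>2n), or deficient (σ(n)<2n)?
deficient

Proper divisors of 247: sum = 1 + 13 + 19 = 33
Since 33 < 247, 247 is deficient.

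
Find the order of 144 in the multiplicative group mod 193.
12

193 is prime, so ord(144) divides φ(193) = 192.
Divisors of 192: 1, 2, 3, 4, 6, 8, 12, 16, 24, 32, 48, 64, 96, 192.
Repeated squaring: 144^1 ≡ 144, 144^2 ≡ 85, 144^4 ≡ 84, 144^8 ≡ 108, 144^16 ≡ 84, 144^32 ≡ 108, 144^64 ≡ 84, 144^128 ≡ 108 (mod 193).
Test 144^d mod 193 for each divisor d in increasing order:
144^1 ≡ 144
144^2 ≡ 85
144^3 = 144^2·144^1 ≡ 81
144^4 ≡ 84
144^6 = 144^4·144^2 ≡ 192
144^8 ≡ 108
144^12 = 144^8·144^4 ≡ 1  ← first divisor giving 1
The order is 12.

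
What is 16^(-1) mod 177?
166

gcd(16, 177) = 1, so the inverse exists.
Extended Euclidean algorithm on (177, 16):
177 = 11 × 16 + 1  ⟹  1 = (1)·177 + (-11)·16
So (-11)·16 ≡ 1 (mod 177), i.e. 16^(-1) ≡ -11 ≡ 166 (mod 177).
Check: 16 × 166 = 2656 ≡ 1 (mod 177)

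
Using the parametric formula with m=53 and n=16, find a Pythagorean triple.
(2553, 1696, 3065)

Euclid's formula: a = m² - n², b = 2mn, c = m² + n²
m = 53, n = 16
a = 53² - 16² = 2809 - 256 = 2553
b = 2 × 53 × 16 = 1696
c = 53² + 16² = 2809 + 256 = 3065
Verification: 2553² + 1696² = 6517809 + 2876416 = 9394225 = 3065² ✓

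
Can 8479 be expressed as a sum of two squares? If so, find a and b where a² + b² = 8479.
Not possible

Factorization: 8479 = 61 × 139
By Fermat: n is sum of two squares iff every prime p ≡ 3 (mod 4) appears to even power.
Prime(s) ≡ 3 (mod 4) with odd exponent: [(139, 1)]
Therefore 8479 cannot be expressed as a² + b².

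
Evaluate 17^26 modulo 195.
94

Repeated squaring. Binary of 26 = 11010.
17^1 ≡ 17 (mod 195); 17^2 ≡ 94 (mod 195); 17^4 ≡ 61 (mod 195); 17^8 ≡ 16 (mod 195); 17^16 ≡ 61 (mod 195)
17^26 = 17^2 × 17^8 × 17^16 ≡ 94 (mod 195)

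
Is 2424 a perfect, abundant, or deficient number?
abundant

Proper divisors of 2424: sum = 1 + 2 + 3 + 4 + 6 + 8 + 12 + 24 + 101 + 202 + 303 + 404 + 606 + 808 + 1212 = 3696
Since 3696 > 2424, 2424 is abundant.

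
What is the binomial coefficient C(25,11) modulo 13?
12

Using Lucas' theorem:
Write n=25 and k=11 in base 13:
n in base 13: [1, 12]
k in base 13: [0, 11]
C(25,11) mod 13 = ∏ C(n_i, k_i) mod 13
Digit binomials (mod 13): C(1,0) = 1; C(12,11) = 12
Product: 1 × 12 = 12 ≡ 12 (mod 13)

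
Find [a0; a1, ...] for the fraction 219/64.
[3; 2, 2, 1, 2, 3]

Euclidean algorithm steps:
219 = 3 × 64 + 27
64 = 2 × 27 + 10
27 = 2 × 10 + 7
10 = 1 × 7 + 3
7 = 2 × 3 + 1
3 = 3 × 1 + 0
Continued fraction: [3; 2, 2, 1, 2, 3]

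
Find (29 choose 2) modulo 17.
15

Using Lucas' theorem:
Write n=29 and k=2 in base 17:
n in base 17: [1, 12]
k in base 17: [0, 2]
C(29,2) mod 17 = ∏ C(n_i, k_i) mod 17
Digit binomials (mod 17): C(1,0) = 1; C(12,2) = 66 ≡ 15
Product: 1 × 15 = 15 ≡ 15 (mod 17)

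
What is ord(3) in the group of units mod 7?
6

7 is prime, so ord(3) divides φ(7) = 6.
Divisors of 6: 1, 2, 3, 6.
Repeated squaring: 3^1 ≡ 3, 3^2 ≡ 2, 3^4 ≡ 4 (mod 7).
Test 3^d mod 7 for each divisor d in increasing order:
3^1 ≡ 3
3^2 ≡ 2
3^3 = 3^2·3^1 ≡ 6
3^6 = 3^4·3^2 ≡ 1  ← first divisor giving 1
The order is 6.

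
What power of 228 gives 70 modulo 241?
127

Baby-step giant-step with step n = ⌈√241⌉ = 16.
Baby steps 228^j mod 241 (j:value) for j=0..15: 0:1, 1:228, 2:169, 3:213, 4:123, 5:88, 6:61, 7:171, 8:187, 9:220, 10:32, 11:66, 12:106, 13:68, 14:80, 15:165.
Giant-step multiplier: 228^(-16) ≡ 228^(240-16) = 228^224 ≡ 231 (mod 241).
Giant steps γ_i = 70·231^i mod 241: γ_0=70, γ_1=23, γ_2=11, γ_3=131, γ_4=136, γ_5=86, γ_6=104, γ_7=165 (in table at j=15).
x = i·n + j = 7·16 + 15 = 127.
Check: 228^127 ≡ 70 (mod 241).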